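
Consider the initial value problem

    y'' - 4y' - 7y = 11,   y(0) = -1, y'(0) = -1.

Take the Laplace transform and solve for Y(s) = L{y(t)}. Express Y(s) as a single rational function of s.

Y(s) = (-s^2 + 3*s + 11)/(s^3 - 4*s^2 - 7*s)

Transform both sides with L{·}.
With L{y''} = s^2 Y - s·y(0) - y'(0) and L{y'} = sY - y(0), with y(0) = -1, y'(0) = -1: the LHS transforms to (s^2 - 4*s - 7)Y - (-s + 3).
The right side is L{11} = 11/s.
So (s^2 - 4*s - 7)Y = 11/s + (-s + 3).
Solve for Y(s) and write it as one ratio of polynomials.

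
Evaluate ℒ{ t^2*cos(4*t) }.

L{cos(4t)} = s/(s^2 + 16).
Then apply L{t^2·g(t)} = (-1)^2 d^2/ds^2[H(s)] with H(s) = s/(s^2 + 16):
differentiating 2 times and applying the sign gives 2*s*(s^2 - 48)/(s^2 + 16)^3.

2*s*(s^2 - 48)/(s^2 + 16)^3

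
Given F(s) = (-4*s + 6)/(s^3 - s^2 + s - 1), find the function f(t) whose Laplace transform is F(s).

f(t) = exp(t) - 5*sin(t) - cos(t)

Factor the denominator: s^3 - s^2 + s - 1 = (s - 1)*(s^2 + 1).
Partial fraction decomposition gives [1/(s - 1)] + [-s/(s^2 + 1)] + [-5/(s^2 + 1)].
Invert each term: 1/(s - 1) ↔ e^(t); -1·s/(s^2 + 1) ↔ -cos(t); -5·1/(s^2 + 1) ↔ -5sin(t).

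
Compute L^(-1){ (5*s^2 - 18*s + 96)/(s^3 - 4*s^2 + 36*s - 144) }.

2*exp(4*t) - sin(6*t) + 3*cos(6*t)

Factor the denominator: s^3 - 4*s^2 + 36*s - 144 = (s - 4)*(s^2 + 36).
Partial fraction decomposition gives [2/(s - 4)] + [3*s/(s^2 + 36)] + [-6/(s^2 + 36)].
Invert each term: 2/(s - 4) ↔ 2e^(4t); 3·s/(s^2 + 36) ↔ 3cos(6t); -1·6/(s^2 + 36) ↔ -sin(6t).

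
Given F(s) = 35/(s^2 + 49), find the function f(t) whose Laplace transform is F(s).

Since L{sin(7t)} = 7/(s^2 + 49), the inverse is sin(7*t), scaled by 5.

f(t) = 5*sin(7*t)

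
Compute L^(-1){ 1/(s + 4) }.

Since L{e^(-4t)} = 1/(s + 4), the inverse is e^(-4*t).

exp(-4*t)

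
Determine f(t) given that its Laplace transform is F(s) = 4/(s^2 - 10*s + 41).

f(t) = exp(5*t)*sin(4*t)

Rewrite the denominator: s^2 - 10*s + 41 = (s - 5)^2 + 16.
The form in (s - 5) signals a first-shifting-theorem factor e^(5t).
Since L{sin(4t)} = 4/(s^2 + 16), the inverse is exp(5*t)*sin(4*t).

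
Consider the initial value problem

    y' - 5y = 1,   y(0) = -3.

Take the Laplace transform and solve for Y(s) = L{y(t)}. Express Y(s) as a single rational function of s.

Y(s) = (-3*s + 1)/(s^2 - 5*s)

Take the Laplace transform of both sides.
The derivative rules (L{y'} = sY - y(0) = sY - (-3)) turn the left side into (s - 5)Y - (-3).
The right side is L{1} = 1/s.
So (s - 5)Y = 1/s + (-3).
Solve for Y(s) and write it as one ratio of polynomials.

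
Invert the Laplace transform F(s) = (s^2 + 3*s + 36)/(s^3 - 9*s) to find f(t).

Factor the denominator: s^3 - 9*s = s*(s - 3)*(s + 3).
Partial fraction decomposition gives [2/(s + 3)] + [-4/s] + [3/(s - 3)].
Invert each term: 2/(s + 3) ↔ 2e^(-3t); -4/(s - 0) ↔ -4e^(0t); 3/(s - 3) ↔ 3e^(3t).

f(t) = 3*exp(3*t) - 4 + 2*exp(-3*t)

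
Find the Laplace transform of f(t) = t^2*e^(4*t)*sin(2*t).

L{sin(2t)} = 2/(s^2 + 4).
Multiplying by e^(4t) shifts s → s - 4, so L{e^(4*t)*sin(2*t)} = 2/((s - 4)^2 + 4).
Then apply L{t^2·g(t)} = (-1)^2 d^2/ds^2[G(s)] with G(s) = 2/((s - 4)^2 + 4):
differentiating 2 times and applying the sign gives 4*(3*s^2 - 24*s + 44)/(s^2 - 8*s + 20)^3.

4*(3*s^2 - 24*s + 44)/(s^2 - 8*s + 20)^3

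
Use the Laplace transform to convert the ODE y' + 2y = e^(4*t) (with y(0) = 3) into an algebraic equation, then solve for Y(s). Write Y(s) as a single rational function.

Y(s) = (3*s - 11)/(s^2 - 2*s - 8)

Laplace-transform each side.
The derivative rules (L{y'} = sY - y(0) = sY - 3) turn the left side into (s + 2)Y - (3).
The right side is L{e^(4*t)} = 1/(s - 4).
So (s + 2)Y = 1/(s - 4) + (3).
Isolate Y and clear denominators.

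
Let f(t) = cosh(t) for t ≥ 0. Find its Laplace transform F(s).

L{cosh(t)} = s/(s^2 - 1).

F(s) = s/(s^2 - 1)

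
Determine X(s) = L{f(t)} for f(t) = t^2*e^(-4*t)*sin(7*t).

L{sin(7t)} = 7/(s^2 + 49).
Multiplying by e^(-4t) shifts s → s + 4, so L{e^(-4*t)*sin(7*t)} = 7/((s + 4)^2 + 49).
Then apply L{t^2·g(t)} = (-1)^2 d^2/ds^2[G(s)] with G(s) = 7/((s + 4)^2 + 49):
differentiating 2 times and applying the sign gives 14*(3*s^2 + 24*s - 1)/(s^2 + 8*s + 65)^3.

X(s) = 14*(3*s^2 + 24*s - 1)/(s^2 + 8*s + 65)^3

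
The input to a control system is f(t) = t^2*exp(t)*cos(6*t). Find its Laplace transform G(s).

L{cos(6t)} = s/(s^2 + 36).
Multiplying by e^(t) shifts s → s - 1, so L{exp(t)*cos(6*t)} = (s - 1)/((s - 1)^2 + 36).
Then apply L{t^2·g(t)} = (-1)^2 d^2/ds^2[H(s)] with H(s) = (s - 1)/((s - 1)^2 + 36):
differentiating 2 times and applying the sign gives 2*(s - 1)*(s^2 - 2*s - 107)/(s^2 - 2*s + 37)^3.

G(s) = 2*(s - 1)*(s^2 - 2*s - 107)/(s^2 - 2*s + 37)^3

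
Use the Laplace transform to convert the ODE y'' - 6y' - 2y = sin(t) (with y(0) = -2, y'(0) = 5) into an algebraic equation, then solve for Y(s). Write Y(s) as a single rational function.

Transform both sides with L{·}.
The derivative rules (L{y''} = s^2 Y - s·y(0) - y'(0) and L{y'} = sY - y(0), with y(0) = -2, y'(0) = 5) turn the left side into (s^2 - 6*s - 2)Y - (-2*s + 17).
The right side is L{sin(t)} = 1/(s^2 + 1).
So (s^2 - 6*s - 2)Y = 1/(s^2 + 1) + (-2*s + 17).
Isolate Y and clear denominators.

Y(s) = (-2*s^3 + 17*s^2 - 2*s + 18)/(s^4 - 6*s^3 - s^2 - 6*s - 2)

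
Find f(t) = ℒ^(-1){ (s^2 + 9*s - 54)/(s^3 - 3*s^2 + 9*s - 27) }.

f(t) = -exp(3*t) + 5*sin(3*t) + 2*cos(3*t)

Factor the denominator: s^3 - 3*s^2 + 9*s - 27 = (s - 3)*(s^2 + 9).
Partial fraction decomposition gives [-1/(s - 3)] + [2*s/(s^2 + 9)] + [15/(s^2 + 9)].
Invert each term: -1/(s - 3) ↔ -e^(3t); 2·s/(s^2 + 9) ↔ 2cos(3t); 5·3/(s^2 + 9) ↔ 5sin(3t).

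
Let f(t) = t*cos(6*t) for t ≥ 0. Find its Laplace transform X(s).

L{cos(6t)} = s/(s^2 + 36).
Then apply L{t·g(t)} = -d/ds[G(s)] with G(s) = s/(s^2 + 36):
differentiating 1 time and applying the sign gives (s - 6)*(s + 6)/(s^2 + 36)^2.

X(s) = (s - 6)*(s + 6)/(s^2 + 36)^2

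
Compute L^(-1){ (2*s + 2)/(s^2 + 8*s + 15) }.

Factor the denominator: s^2 + 8*s + 15 = (s + 3)*(s + 5).
Partial fraction decomposition gives [4/(s + 5)] + [-2/(s + 3)].
Invert each term: 4/(s + 5) ↔ 4e^(-5t); -2/(s + 3) ↔ -2e^(-3t).

-2*exp(-3*t) + 4*exp(-5*t)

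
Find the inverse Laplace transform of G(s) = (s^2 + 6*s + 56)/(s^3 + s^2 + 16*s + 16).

2*sin(4*t) - 2*cos(4*t) + 3*exp(-t)

Factor the denominator: s^3 + s^2 + 16*s + 16 = (s + 1)*(s^2 + 16).
Partial fraction decomposition gives [3/(s + 1)] + [-2*s/(s^2 + 16)] + [8/(s^2 + 16)].
Invert each term: 3/(s + 1) ↔ 3e^(-t); -2·s/(s^2 + 16) ↔ -2cos(4t); 2·4/(s^2 + 16) ↔ 2sin(4t).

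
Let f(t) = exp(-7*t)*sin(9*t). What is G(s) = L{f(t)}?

L{sin(9t)} = 9/(s^2 + 81).
By the first shifting theorem, multiplying by e^(-7t) replaces s with s + 7.

G(s) = 9/((s + 7)^2 + 81)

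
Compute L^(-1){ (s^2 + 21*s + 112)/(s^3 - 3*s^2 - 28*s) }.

Factor the denominator: s^3 - 3*s^2 - 28*s = s*(s - 7)*(s + 4).
Partial fraction decomposition gives [-4/s] + [4/(s - 7)] + [1/(s + 4)].
Invert each term: -4/(s - 0) ↔ -4e^(0t); 4/(s - 7) ↔ 4e^(7t); 1/(s + 4) ↔ e^(-4t).

4*exp(7*t) - 4 + exp(-4*t)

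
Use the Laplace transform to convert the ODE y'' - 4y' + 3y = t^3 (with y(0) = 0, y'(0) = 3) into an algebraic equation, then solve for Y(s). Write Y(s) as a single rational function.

Y(s) = (3*s^4 + 6)/(s^6 - 4*s^5 + 3*s^4)

Apply the Laplace transform to the equation.
With L{y''} = s^2 Y - s·y(0) - y'(0) and L{y'} = sY - y(0), with y(0) = 0, y'(0) = 3: the LHS transforms to (s^2 - 4*s + 3)Y - (3).
The right side is L{t^3} = 6/s^4.
So (s^2 - 4*s + 3)Y = 6/s^4 + (3).
Divide through and combine into a single rational function.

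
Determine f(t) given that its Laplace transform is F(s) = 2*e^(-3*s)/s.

f(t) = Heaviside(t - 3)*(2)

The factor e^(-3s) signals a time shift by c = 3 (second shifting theorem).
L{2} = 2/s, so L^-1{2/s} = 2.
Hence the inverse is u(t - 3) times that function evaluated at t - 3.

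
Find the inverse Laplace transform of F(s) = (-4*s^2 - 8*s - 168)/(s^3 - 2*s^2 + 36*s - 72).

-5*exp(2*t) - sin(6*t) + cos(6*t)

Factor the denominator: s^3 - 2*s^2 + 36*s - 72 = (s - 2)*(s^2 + 36).
Partial fraction decomposition gives [-5/(s - 2)] + [s/(s^2 + 36)] + [-6/(s^2 + 36)].
Invert each term: -5/(s - 2) ↔ -5e^(2t); 1·s/(s^2 + 36) ↔ cos(6t); -1·6/(s^2 + 36) ↔ -sin(6t).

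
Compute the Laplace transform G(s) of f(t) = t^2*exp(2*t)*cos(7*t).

G(s) = 2*(s - 2)*(s^2 - 4*s - 143)/(s^2 - 4*s + 53)^3

L{cos(7t)} = s/(s^2 + 49).
Multiplying by e^(2t) shifts s → s - 2, so L{exp(2*t)*cos(7*t)} = (s - 2)/((s - 2)^2 + 49).
Then apply L{t^2·g(t)} = (-1)^2 d^2/ds^2[H(s)] with H(s) = (s - 2)/((s - 2)^2 + 49):
differentiating 2 times and applying the sign gives 2*(s - 2)*(s^2 - 4*s - 143)/(s^2 - 4*s + 53)^3.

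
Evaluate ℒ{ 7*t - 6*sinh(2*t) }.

Apply the Laplace transform termwise.
(7)·[L{t} = 1!/s^2 = 1/s^2]; (-6)·[L{sinh(2t)} = 2/(s^2 - 4)].

-12/(s^2 - 4) + 7/s^2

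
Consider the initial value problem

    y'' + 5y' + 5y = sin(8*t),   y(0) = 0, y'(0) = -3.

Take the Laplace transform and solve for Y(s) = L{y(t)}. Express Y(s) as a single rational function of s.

Transform both sides with L{·}.
Using L{y''} = s^2 Y - s·y(0) - y'(0) and L{y'} = sY - y(0), with y(0) = 0, y'(0) = -3, the left side becomes (s^2 + 5*s + 5)Y - (-3).
The right side is L{sin(8*t)} = 8/(s^2 + 64).
So (s^2 + 5*s + 5)Y = 8/(s^2 + 64) + (-3).
Solve for Y(s) and write it as one ratio of polynomials.

Y(s) = (-3*s^2 - 184)/(s^4 + 5*s^3 + 69*s^2 + 320*s + 320)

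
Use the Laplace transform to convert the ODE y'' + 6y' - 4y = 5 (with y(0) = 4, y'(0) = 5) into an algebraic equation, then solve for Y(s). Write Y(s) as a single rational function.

Y(s) = (4*s^2 + 29*s + 5)/(s^3 + 6*s^2 - 4*s)

Transform both sides with L{·}.
Using L{y''} = s^2 Y - s·y(0) - y'(0) and L{y'} = sY - y(0), with y(0) = 4, y'(0) = 5, the left side becomes (s^2 + 6*s - 4)Y - (4*s + 29).
The right side is L{5} = 5/s.
So (s^2 + 6*s - 4)Y = 5/s + (4*s + 29).
Isolate Y and clear denominators.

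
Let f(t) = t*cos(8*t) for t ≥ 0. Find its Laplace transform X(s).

X(s) = (s - 8)*(s + 8)/(s^2 + 64)^2

L{cos(8t)} = s/(s^2 + 64).
Then apply L{t·g(t)} = -d/ds[G(s)] with G(s) = s/(s^2 + 64):
differentiating 1 time and applying the sign gives (s - 8)*(s + 8)/(s^2 + 64)^2.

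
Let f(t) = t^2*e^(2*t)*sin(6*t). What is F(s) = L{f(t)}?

L{sin(6t)} = 6/(s^2 + 36).
Multiplying by e^(2t) shifts s → s - 2, so L{e^(2*t)*sin(6*t)} = 6/((s - 2)^2 + 36).
Then apply L{t^2·g(t)} = (-1)^2 d^2/ds^2[G(s)] with G(s) = 6/((s - 2)^2 + 36):
differentiating 2 times and applying the sign gives 36*(s^2 - 4*s - 8)/(s^2 - 4*s + 40)^3.

F(s) = 36*(s^2 - 4*s - 8)/(s^2 - 4*s + 40)^3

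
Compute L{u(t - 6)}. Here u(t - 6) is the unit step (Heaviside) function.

By the second shifting theorem, L{u(t - c)·g(t - c)} = e^(-cs)·G(s) with c = 6 and G(s) = L{g(t)}.
L{1} = 1/s.

exp(-6*s)/s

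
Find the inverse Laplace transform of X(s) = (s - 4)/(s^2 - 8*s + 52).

exp(4*t)*cos(6*t)

Rewrite the denominator: s^2 - 8*s + 52 = (s - 4)^2 + 36.
The form in (s - 4) signals a first-shifting-theorem factor e^(4t).
Since L{cos(6t)} = s/(s^2 + 36), the inverse is e^(4*t)*cos(6*t).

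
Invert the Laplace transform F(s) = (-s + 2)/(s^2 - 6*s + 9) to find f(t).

Factor the denominator: s^2 - 6*s + 9 = (s - 3)^2.
Partial fraction decomposition gives [-1/(s - 3)] + [-1/(s - 3)^2].
Invert each term: -1/(s - 3) ↔ -e^(3t); -1/(s - 3)^2 ↔ -t·e^(3t).

f(t) = -t*exp(3*t) - exp(3*t)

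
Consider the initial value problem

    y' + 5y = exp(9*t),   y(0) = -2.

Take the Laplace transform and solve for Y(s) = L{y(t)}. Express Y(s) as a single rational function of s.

Apply the Laplace transform to the equation.
With L{y'} = sY - y(0) = sY - (-2): the LHS transforms to (s + 5)Y - (-2).
The right side is L{exp(9*t)} = 1/(s - 9).
So (s + 5)Y = 1/(s - 9) + (-2).
Isolate Y and clear denominators.

Y(s) = (-2*s + 19)/(s^2 - 4*s - 45)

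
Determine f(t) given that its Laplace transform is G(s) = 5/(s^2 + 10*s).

Rewrite the denominator: s^2 + 10*s = (s + 5)^2 - 25.
The form in (s + 5) signals a first-shifting-theorem factor e^(-5t).
Since L{sinh(5t)} = 5/(s^2 - 25), the inverse is exp(-5*t)*sinh(5*t).

f(t) = exp(-5*t)*sinh(5*t)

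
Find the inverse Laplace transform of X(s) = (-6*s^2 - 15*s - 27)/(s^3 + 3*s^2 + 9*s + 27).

Factor the denominator: s^3 + 3*s^2 + 9*s + 27 = (s + 3)*(s^2 + 9).
Partial fraction decomposition gives [-2/(s + 3)] + [-4*s/(s^2 + 9)] + [-3/(s^2 + 9)].
Invert each term: -2/(s + 3) ↔ -2e^(-3t); -4·s/(s^2 + 9) ↔ -4cos(3t); -1·3/(s^2 + 9) ↔ -sin(3t).

-sin(3*t) - 4*cos(3*t) - 2*exp(-3*t)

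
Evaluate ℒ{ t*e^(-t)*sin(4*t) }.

8*(s + 1)/(s^2 + 2*s + 17)^2

L{sin(4t)} = 4/(s^2 + 16).
Multiplying by e^(-t) shifts s → s + 1, so L{e^(-t)*sin(4*t)} = 4/((s + 1)^2 + 16).
Then apply L{t·g(t)} = -d/ds[H(s)] with H(s) = 4/((s + 1)^2 + 16):
differentiating 1 time and applying the sign gives 8*(s + 1)/(s^2 + 2*s + 17)^2.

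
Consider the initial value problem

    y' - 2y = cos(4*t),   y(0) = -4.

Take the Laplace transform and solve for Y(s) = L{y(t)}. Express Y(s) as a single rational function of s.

Take the Laplace transform of both sides.
With L{y'} = sY - y(0) = sY - (-4): the LHS transforms to (s - 2)Y - (-4).
The right side is L{cos(4*t)} = s/(s^2 + 16).
So (s - 2)Y = s/(s^2 + 16) + (-4).
Divide through and combine into a single rational function.

Y(s) = (-4*s^2 + s - 64)/(s^3 - 2*s^2 + 16*s - 32)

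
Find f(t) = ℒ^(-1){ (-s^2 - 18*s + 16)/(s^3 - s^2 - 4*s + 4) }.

f(t) = -6*exp(2*t) + exp(t) + 4*exp(-2*t)

Factor the denominator: s^3 - s^2 - 4*s + 4 = (s - 2)*(s - 1)*(s + 2).
Partial fraction decomposition gives [1/(s - 1)] + [-6/(s - 2)] + [4/(s + 2)].
Invert each term: 1/(s - 1) ↔ e^(t); -6/(s - 2) ↔ -6e^(2t); 4/(s + 2) ↔ 4e^(-2t).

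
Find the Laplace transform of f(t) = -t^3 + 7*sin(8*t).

By linearity of the Laplace transform, transform each term separately.
(7)·[L{sin(8t)} = 8/(s^2 + 64)]; (-1)·[L{t^3} = 3!/s^4 = 6/s^4].

56/(s^2 + 64) - 6/s^4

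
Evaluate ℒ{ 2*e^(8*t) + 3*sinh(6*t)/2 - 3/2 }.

9/(s^2 - 36) + 2/(s - 8) - 3/(2*s)

By linearity of the Laplace transform, transform each term separately.
L{-3/2} = (-3/2)/s; (2)·[L{e^(8t)} = 1/(s - 8)]; (3/2)·[L{sinh(6t)} = 6/(s^2 - 36)].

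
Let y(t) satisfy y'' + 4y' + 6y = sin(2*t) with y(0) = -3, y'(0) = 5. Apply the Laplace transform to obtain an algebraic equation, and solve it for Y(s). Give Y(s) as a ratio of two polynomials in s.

Take the Laplace transform of both sides.
With L{y''} = s^2 Y - s·y(0) - y'(0) and L{y'} = sY - y(0), with y(0) = -3, y'(0) = 5: the LHS transforms to (s^2 + 4*s + 6)Y - (-3*s - 7).
The right side is L{sin(2*t)} = 2/(s^2 + 4).
So (s^2 + 4*s + 6)Y = 2/(s^2 + 4) + (-3*s - 7).
Divide through and combine into a single rational function.

Y(s) = (-3*s^3 - 7*s^2 - 12*s - 26)/(s^4 + 4*s^3 + 10*s^2 + 16*s + 24)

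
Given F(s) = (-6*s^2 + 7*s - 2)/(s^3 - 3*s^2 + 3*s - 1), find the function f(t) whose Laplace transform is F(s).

Factor the denominator: s^3 - 3*s^2 + 3*s - 1 = (s - 1)^3.
Partial fraction decomposition gives [-6/(s - 1)] + [-5/(s - 1)^2] + [-1/(s - 1)^3].
Invert each term: -6/(s - 1) ↔ -6e^(t); -5/(s - 1)^2 ↔ -5t·e^(t); -1/(s - 1)^3 ↔ (-1/2)t^2·e^(t).

f(t) = -t^2*exp(t)/2 - 5*t*exp(t) - 6*exp(t)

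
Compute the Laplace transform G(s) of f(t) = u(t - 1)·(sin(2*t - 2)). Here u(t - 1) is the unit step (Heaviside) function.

By the second shifting theorem, L{u(t - c)·g(t - c)} = e^(-cs)·H(s) with c = 1 and H(s) = L{g(t)}.
L{sin(2t)} = 2/(s^2 + 4).

G(s) = 2*exp(-s)/(s^2 + 4)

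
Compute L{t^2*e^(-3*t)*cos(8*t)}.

2*(s + 3)*(s^2 + 6*s - 183)/(s^2 + 6*s + 73)^3

L{cos(8t)} = s/(s^2 + 64).
Multiplying by e^(-3t) shifts s → s + 3, so L{e^(-3*t)*cos(8*t)} = (s + 3)/((s + 3)^2 + 64).
Then apply L{t^2·g(t)} = (-1)^2 d^2/ds^2[H(s)] with H(s) = (s + 3)/((s + 3)^2 + 64):
differentiating 2 times and applying the sign gives 2*(s + 3)*(s^2 + 6*s - 183)/(s^2 + 6*s + 73)^3.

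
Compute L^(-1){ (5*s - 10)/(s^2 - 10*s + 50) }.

3*exp(5*t)*sin(5*t) + 5*exp(5*t)*cos(5*t)

Complete the square in the denominator: s^2 - 10*s + 50 = (s - 5)^2 + 5^2.
Split the numerator to match: 5*s - 10 = 5·(s - 5) + 3·5.
Invert each term: 5·(s - 5)/((s - 5)^2 + 25) ↔ 5e^(5t)cos(5t); 3·5/((s - 5)^2 + 25) ↔ 3e^(5t)sin(5t).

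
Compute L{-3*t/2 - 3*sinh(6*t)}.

Apply the Laplace transform termwise.
(-3/2)·[L{t} = 1!/s^2 = 1/s^2]; (-3)·[L{sinh(6t)} = 6/(s^2 - 36)].

-18/(s^2 - 36) - 3/(2*s^2)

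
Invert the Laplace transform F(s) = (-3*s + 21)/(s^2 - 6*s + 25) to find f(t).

Complete the square in the denominator: s^2 - 6*s + 25 = (s - 3)^2 + 4^2.
Split the numerator to match: -3*s + 21 = -3·(s - 3) + 3·4.
Invert each term: -3·(s - 3)/((s - 3)^2 + 16) ↔ -3e^(3t)cos(4t); 3·4/((s - 3)^2 + 16) ↔ 3e^(3t)sin(4t).

f(t) = 3*exp(3*t)*sin(4*t) - 3*exp(3*t)*cos(4*t)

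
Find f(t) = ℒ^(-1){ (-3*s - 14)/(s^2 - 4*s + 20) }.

Complete the square in the denominator: s^2 - 4*s + 20 = (s - 2)^2 + 4^2.
Split the numerator to match: -3*s - 14 = -3·(s - 2) - 5·4.
Invert each term: -3·(s - 2)/((s - 2)^2 + 16) ↔ -3e^(2t)cos(4t); -5·4/((s - 2)^2 + 16) ↔ -5e^(2t)sin(4t).

f(t) = -5*exp(2*t)*sin(4*t) - 3*exp(2*t)*cos(4*t)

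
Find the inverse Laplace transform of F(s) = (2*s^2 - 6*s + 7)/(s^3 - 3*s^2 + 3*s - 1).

3*t^2*exp(t)/2 - 2*t*exp(t) + 2*exp(t)

Factor the denominator: s^3 - 3*s^2 + 3*s - 1 = (s - 1)^3.
Partial fraction decomposition gives [2/(s - 1)] + [-2/(s - 1)^2] + [3/(s - 1)^3].
Invert each term: 2/(s - 1) ↔ 2e^(t); -2/(s - 1)^2 ↔ -2t·e^(t); 3/(s - 1)^3 ↔ (3/2)t^2·e^(t).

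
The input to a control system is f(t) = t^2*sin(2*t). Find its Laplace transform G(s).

G(s) = 4*(3*s^2 - 4)/(s^2 + 4)^3

L{sin(2t)} = 2/(s^2 + 4).
Then apply L{t^2·g(t)} = (-1)^2 d^2/ds^2[H(s)] with H(s) = 2/(s^2 + 4):
differentiating 2 times and applying the sign gives 4*(3*s^2 - 4)/(s^2 + 4)^3.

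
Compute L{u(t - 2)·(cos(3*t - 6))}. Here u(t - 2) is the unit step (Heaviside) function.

By the second shifting theorem, L{u(t - c)·g(t - c)} = e^(-cs)·G(s) with c = 2 and G(s) = L{g(t)}.
L{cos(3t)} = s/(s^2 + 9).

s*exp(-2*s)/(s^2 + 9)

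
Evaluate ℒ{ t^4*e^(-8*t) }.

24/(s + 8)^5

L{t^4} = 4!/s^5 = 24/s^5.
By the first shifting theorem, multiplying by e^(-8t) replaces s with s + 8.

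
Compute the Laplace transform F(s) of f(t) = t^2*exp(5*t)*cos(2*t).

L{cos(2t)} = s/(s^2 + 4).
Multiplying by e^(5t) shifts s → s - 5, so L{exp(5*t)*cos(2*t)} = (s - 5)/((s - 5)^2 + 4).
Then apply L{t^2·g(t)} = (-1)^2 d^2/ds^2[G(s)] with G(s) = (s - 5)/((s - 5)^2 + 4):
differentiating 2 times and applying the sign gives 2*(s - 5)*(s^2 - 10*s + 13)/(s^2 - 10*s + 29)^3.

F(s) = 2*(s - 5)*(s^2 - 10*s + 13)/(s^2 - 10*s + 29)^3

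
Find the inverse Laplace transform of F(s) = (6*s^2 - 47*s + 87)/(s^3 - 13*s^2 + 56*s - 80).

5*t*exp(4*t) + 2*exp(5*t) + 4*exp(4*t)

Factor the denominator: s^3 - 13*s^2 + 56*s - 80 = (s - 5)*(s - 4)^2.
Partial fraction decomposition gives [4/(s - 4)] + [5/(s - 4)^2] + [2/(s - 5)].
Invert each term: 4/(s - 4) ↔ 4e^(4t); 5/(s - 4)^2 ↔ 5t·e^(4t); 2/(s - 5) ↔ 2e^(5t).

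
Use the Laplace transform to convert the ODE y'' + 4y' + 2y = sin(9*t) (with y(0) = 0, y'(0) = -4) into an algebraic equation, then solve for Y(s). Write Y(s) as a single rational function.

Laplace-transform each side.
With L{y''} = s^2 Y - s·y(0) - y'(0) and L{y'} = sY - y(0), with y(0) = 0, y'(0) = -4: the LHS transforms to (s^2 + 4*s + 2)Y - (-4).
The right side is L{sin(9*t)} = 9/(s^2 + 81).
So (s^2 + 4*s + 2)Y = 9/(s^2 + 81) + (-4).
Solve for Y(s) and write it as one ratio of polynomials.

Y(s) = (-4*s^2 - 315)/(s^4 + 4*s^3 + 83*s^2 + 324*s + 162)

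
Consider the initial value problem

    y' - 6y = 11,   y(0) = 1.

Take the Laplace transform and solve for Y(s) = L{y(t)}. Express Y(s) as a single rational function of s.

Take the Laplace transform of both sides.
The derivative rules (L{y'} = sY - y(0) = sY - 1) turn the left side into (s - 6)Y - (1).
The right side is L{11} = 11/s.
So (s - 6)Y = 11/s + (1).
Divide through and combine into a single rational function.

Y(s) = (s + 11)/(s^2 - 6*s)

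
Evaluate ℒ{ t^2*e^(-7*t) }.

2/(s + 7)^3

L{e^(-7t)} = 1/(s + 7).
Then apply L{t^2·g(t)} = (-1)^2 d^2/ds^2[G(s)] with G(s) = 1/(s + 7):
differentiating 2 times and applying the sign gives 2/(s + 7)^3.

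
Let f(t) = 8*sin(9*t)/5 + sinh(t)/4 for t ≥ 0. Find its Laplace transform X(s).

X(s) = 72/(5*(s^2 + 81)) + 1/(4*(s^2 - 1))

The transform is linear, so treat each term independently.
(1/4)·[L{sinh(t)} = 1/(s^2 - 1)]; (8/5)·[L{sin(9t)} = 9/(s^2 + 81)].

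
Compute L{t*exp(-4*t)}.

L{e^(-4t)} = 1/(s + 4).
Then apply L{t·g(t)} = -d/ds[G(s)] with G(s) = 1/(s + 4):
differentiating 1 time and applying the sign gives (s + 4)^(-2).

(s + 4)^(-2)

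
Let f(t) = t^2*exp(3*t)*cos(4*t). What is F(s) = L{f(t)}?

F(s) = 2*(s - 3)*(s^2 - 6*s - 39)/(s^2 - 6*s + 25)^3

L{cos(4t)} = s/(s^2 + 16).
Multiplying by e^(3t) shifts s → s - 3, so L{exp(3*t)*cos(4*t)} = (s - 3)/((s - 3)^2 + 16).
Then apply L{t^2·g(t)} = (-1)^2 d^2/ds^2[G(s)] with G(s) = (s - 3)/((s - 3)^2 + 16):
differentiating 2 times and applying the sign gives 2*(s - 3)*(s^2 - 6*s - 39)/(s^2 - 6*s + 25)^3.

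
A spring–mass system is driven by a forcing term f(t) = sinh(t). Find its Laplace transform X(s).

X(s) = 1/(s^2 - 1)

L{sinh(t)} = 1/(s^2 - 1).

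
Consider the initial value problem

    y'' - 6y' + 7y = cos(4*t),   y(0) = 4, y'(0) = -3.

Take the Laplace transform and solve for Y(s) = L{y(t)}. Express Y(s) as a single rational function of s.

Y(s) = (4*s^3 - 27*s^2 + 65*s - 432)/(s^4 - 6*s^3 + 23*s^2 - 96*s + 112)

Take the Laplace transform of both sides.
The derivative rules (L{y''} = s^2 Y - s·y(0) - y'(0) and L{y'} = sY - y(0), with y(0) = 4, y'(0) = -3) turn the left side into (s^2 - 6*s + 7)Y - (4*s - 27).
The right side is L{cos(4*t)} = s/(s^2 + 16).
So (s^2 - 6*s + 7)Y = s/(s^2 + 16) + (4*s - 27).
Divide through and combine into a single rational function.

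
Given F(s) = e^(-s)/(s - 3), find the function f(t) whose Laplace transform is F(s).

f(t) = Heaviside(t - 1)*(exp(3*t - 3))

The factor e^(-s) signals a time shift by c = 1 (second shifting theorem).
L{e^(3t)} = 1/(s - 3), so L^-1{1/(s - 3)} = e^(3*t).
Hence the inverse is u(t - 1) times that function evaluated at t - 1.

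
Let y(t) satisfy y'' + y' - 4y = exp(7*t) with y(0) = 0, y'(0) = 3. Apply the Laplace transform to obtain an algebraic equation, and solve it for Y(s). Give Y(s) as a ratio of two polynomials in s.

Y(s) = (3*s - 20)/(s^3 - 6*s^2 - 11*s + 28)

Apply the Laplace transform to the equation.
The derivative rules (L{y''} = s^2 Y - s·y(0) - y'(0) and L{y'} = sY - y(0), with y(0) = 0, y'(0) = 3) turn the left side into (s^2 + s - 4)Y - (3).
The right side is L{exp(7*t)} = 1/(s - 7).
So (s^2 + s - 4)Y = 1/(s - 7) + (3).
Solve for Y(s) and write it as one ratio of polynomials.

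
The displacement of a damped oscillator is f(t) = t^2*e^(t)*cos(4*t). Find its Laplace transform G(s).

L{cos(4t)} = s/(s^2 + 16).
Multiplying by e^(t) shifts s → s - 1, so L{e^(t)*cos(4*t)} = (s - 1)/((s - 1)^2 + 16).
Then apply L{t^2·g(t)} = (-1)^2 d^2/ds^2[H(s)] with H(s) = (s - 1)/((s - 1)^2 + 16):
differentiating 2 times and applying the sign gives 2*(s - 1)*(s^2 - 2*s - 47)/(s^2 - 2*s + 17)^3.

G(s) = 2*(s - 1)*(s^2 - 2*s - 47)/(s^2 - 2*s + 17)^3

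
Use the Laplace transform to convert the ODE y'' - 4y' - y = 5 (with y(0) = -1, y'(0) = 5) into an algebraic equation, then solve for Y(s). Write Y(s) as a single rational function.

Y(s) = (-s^2 + 9*s + 5)/(s^3 - 4*s^2 - s)

Take the Laplace transform of both sides.
With L{y''} = s^2 Y - s·y(0) - y'(0) and L{y'} = sY - y(0), with y(0) = -1, y'(0) = 5: the LHS transforms to (s^2 - 4*s - 1)Y - (-s + 9).
The right side is L{5} = 5/s.
So (s^2 - 4*s - 1)Y = 5/s + (-s + 9).
Isolate Y and clear denominators.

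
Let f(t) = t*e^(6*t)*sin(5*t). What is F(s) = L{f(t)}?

L{sin(5t)} = 5/(s^2 + 25).
Multiplying by e^(6t) shifts s → s - 6, so L{e^(6*t)*sin(5*t)} = 5/((s - 6)^2 + 25).
Then apply L{t·g(t)} = -d/ds[G(s)] with G(s) = 5/((s - 6)^2 + 25):
differentiating 1 time and applying the sign gives 10*(s - 6)/(s^2 - 12*s + 61)^2.

F(s) = 10*(s - 6)/(s^2 - 12*s + 61)^2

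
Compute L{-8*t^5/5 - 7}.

-7/s - 192/s^6

The transform is linear, so treat each term independently.
(-8/5)·[L{t^5} = 5!/s^6 = 120/s^6]; L{-7} = -7/s.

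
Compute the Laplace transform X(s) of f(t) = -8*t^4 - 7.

X(s) = -7/s - 192/s^5

By linearity of the Laplace transform, transform each term separately.
L{-7} = -7/s; (-8)·[L{t^4} = 4!/s^5 = 24/s^5].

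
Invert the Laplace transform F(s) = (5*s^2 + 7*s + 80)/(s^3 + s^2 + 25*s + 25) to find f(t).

Factor the denominator: s^3 + s^2 + 25*s + 25 = (s + 1)*(s^2 + 25).
Partial fraction decomposition gives [3/(s + 1)] + [2*s/(s^2 + 25)] + [5/(s^2 + 25)].
Invert each term: 3/(s + 1) ↔ 3e^(-t); 2·s/(s^2 + 25) ↔ 2cos(5t); 1·5/(s^2 + 25) ↔ sin(5t).

f(t) = sin(5*t) + 2*cos(5*t) + 3*exp(-t)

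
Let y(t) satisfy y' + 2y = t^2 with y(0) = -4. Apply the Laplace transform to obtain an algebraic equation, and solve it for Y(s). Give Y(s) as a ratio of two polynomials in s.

Apply the Laplace transform to the equation.
The derivative rules (L{y'} = sY - y(0) = sY - (-4)) turn the left side into (s + 2)Y - (-4).
The right side is L{t^2} = 2/s^3.
So (s + 2)Y = 2/s^3 + (-4).
Solve for Y(s) and write it as one ratio of polynomials.

Y(s) = (-4*s^3 + 2)/(s^4 + 2*s^3)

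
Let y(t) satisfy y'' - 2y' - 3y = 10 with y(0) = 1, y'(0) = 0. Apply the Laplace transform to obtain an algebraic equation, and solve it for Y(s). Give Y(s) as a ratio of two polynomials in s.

Transform both sides with L{·}.
Using L{y''} = s^2 Y - s·y(0) - y'(0) and L{y'} = sY - y(0), with y(0) = 1, y'(0) = 0, the left side becomes (s^2 - 2*s - 3)Y - (s - 2).
The right side is L{10} = 10/s.
So (s^2 - 2*s - 3)Y = 10/s + (s - 2).
Isolate Y and clear denominators.

Y(s) = (s^2 - 2*s + 10)/(s^3 - 2*s^2 - 3*s)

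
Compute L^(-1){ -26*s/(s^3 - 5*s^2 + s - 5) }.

Factor the denominator: s^3 - 5*s^2 + s - 5 = (s - 5)*(s^2 + 1).
Partial fraction decomposition gives [-5/(s - 5)] + [5*s/(s^2 + 1)] + [-1/(s^2 + 1)].
Invert each term: -5/(s - 5) ↔ -5e^(5t); 5·s/(s^2 + 1) ↔ 5cos(t); -1·1/(s^2 + 1) ↔ -sin(t).

-5*exp(5*t) - sin(t) + 5*cos(t)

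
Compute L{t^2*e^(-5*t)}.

L{e^(-5t)} = 1/(s + 5).
Then apply L{t^2·g(t)} = (-1)^2 d^2/ds^2[G(s)] with G(s) = 1/(s + 5):
differentiating 2 times and applying the sign gives 2/(s + 5)^3.

2/(s + 5)^3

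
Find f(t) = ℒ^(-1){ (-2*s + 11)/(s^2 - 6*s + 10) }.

f(t) = 5*exp(3*t)*sin(t) - 2*exp(3*t)*cos(t)

Complete the square in the denominator: s^2 - 6*s + 10 = (s - 3)^2 + 1^2.
Split the numerator to match: -2*s + 11 = -2·(s - 3) + 5·1.
Invert each term: -2·(s - 3)/((s - 3)^2 + 1) ↔ -2e^(3t)cos(t); 5·1/((s - 3)^2 + 1) ↔ 5e^(3t)sin(t).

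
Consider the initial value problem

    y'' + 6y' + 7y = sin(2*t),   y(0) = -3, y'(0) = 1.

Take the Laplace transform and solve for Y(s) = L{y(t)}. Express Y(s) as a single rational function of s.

Take the Laplace transform of both sides.
With L{y''} = s^2 Y - s·y(0) - y'(0) and L{y'} = sY - y(0), with y(0) = -3, y'(0) = 1: the LHS transforms to (s^2 + 6*s + 7)Y - (-3*s - 17).
The right side is L{sin(2*t)} = 2/(s^2 + 4).
So (s^2 + 6*s + 7)Y = 2/(s^2 + 4) + (-3*s - 17).
Solve for Y(s) and write it as one ratio of polynomials.

Y(s) = (-3*s^3 - 17*s^2 - 12*s - 66)/(s^4 + 6*s^3 + 11*s^2 + 24*s + 28)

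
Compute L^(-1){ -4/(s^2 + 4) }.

-2*sin(2*t)

Since L{sin(2t)} = 2/(s^2 + 4), the inverse is sin(2*t), scaled by -2.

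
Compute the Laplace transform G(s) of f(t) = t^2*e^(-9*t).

L{e^(-9t)} = 1/(s + 9).
Then apply L{t^2·g(t)} = (-1)^2 d^2/ds^2[H(s)] with H(s) = 1/(s + 9):
differentiating 2 times and applying the sign gives 2/(s + 9)^3.

G(s) = 2/(s + 9)^3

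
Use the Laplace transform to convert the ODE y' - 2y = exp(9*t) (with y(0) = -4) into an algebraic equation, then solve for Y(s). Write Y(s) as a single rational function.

Y(s) = (-4*s + 37)/(s^2 - 11*s + 18)

Laplace-transform each side.
The derivative rules (L{y'} = sY - y(0) = sY - (-4)) turn the left side into (s - 2)Y - (-4).
The right side is L{exp(9*t)} = 1/(s - 9).
So (s - 2)Y = 1/(s - 9) + (-4).
Isolate Y and clear denominators.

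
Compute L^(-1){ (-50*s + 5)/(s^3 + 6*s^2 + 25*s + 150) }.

-4*sin(5*t) - 5*cos(5*t) + 5*exp(-6*t)

Factor the denominator: s^3 + 6*s^2 + 25*s + 150 = (s + 6)*(s^2 + 25).
Partial fraction decomposition gives [5/(s + 6)] + [-5*s/(s^2 + 25)] + [-20/(s^2 + 25)].
Invert each term: 5/(s + 6) ↔ 5e^(-6t); -5·s/(s^2 + 25) ↔ -5cos(5t); -4·5/(s^2 + 25) ↔ -4sin(5t).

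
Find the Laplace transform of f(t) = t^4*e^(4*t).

24/(s - 4)^5

L{t^4} = 4!/s^5 = 24/s^5.
By the first shifting theorem, multiplying by e^(4t) replaces s with s - 4.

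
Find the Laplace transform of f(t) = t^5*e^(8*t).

120/(s - 8)^6

L{t^5} = 5!/s^6 = 120/s^6.
By the first shifting theorem, multiplying by e^(8t) replaces s with s - 8.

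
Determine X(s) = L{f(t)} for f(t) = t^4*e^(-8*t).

L{t^4} = 4!/s^5 = 24/s^5.
By the first shifting theorem, multiplying by e^(-8t) replaces s with s + 8.

X(s) = 24/(s + 8)^5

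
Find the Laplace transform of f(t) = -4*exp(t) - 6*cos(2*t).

-6*s/(s^2 + 4) - 4/(s - 1)

The transform is linear, so treat each term independently.
(-4)·[L{e^(t)} = 1/(s - 1)]; (-6)·[L{cos(2t)} = s/(s^2 + 4)].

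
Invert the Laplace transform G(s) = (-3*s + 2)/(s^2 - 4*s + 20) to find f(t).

f(t) = -exp(2*t)*sin(4*t) - 3*exp(2*t)*cos(4*t)

Complete the square in the denominator: s^2 - 4*s + 20 = (s - 2)^2 + 4^2.
Split the numerator to match: -3*s + 2 = -3·(s - 2) - 1·4.
Invert each term: -3·(s - 2)/((s - 2)^2 + 16) ↔ -3e^(2t)cos(4t); -1·4/((s - 2)^2 + 16) ↔ -e^(2t)sin(4t).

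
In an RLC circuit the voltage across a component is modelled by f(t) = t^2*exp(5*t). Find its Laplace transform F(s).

L{e^(5t)} = 1/(s - 5).
Then apply L{t^2·g(t)} = (-1)^2 d^2/ds^2[G(s)] with G(s) = 1/(s - 5):
differentiating 2 times and applying the sign gives 2/(s - 5)^3.

F(s) = 2/(s - 5)^3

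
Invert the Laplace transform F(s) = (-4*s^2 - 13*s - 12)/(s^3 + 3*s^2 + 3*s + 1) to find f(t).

f(t) = -3*t^2*exp(-t)/2 - 5*t*exp(-t) - 4*exp(-t)

Factor the denominator: s^3 + 3*s^2 + 3*s + 1 = (s + 1)^3.
Partial fraction decomposition gives [-4/(s + 1)] + [-5/(s + 1)^2] + [-3/(s + 1)^3].
Invert each term: -4/(s + 1) ↔ -4e^(-t); -5/(s + 1)^2 ↔ -5t·e^(-t); -3/(s + 1)^3 ↔ (-3/2)t^2·e^(-t).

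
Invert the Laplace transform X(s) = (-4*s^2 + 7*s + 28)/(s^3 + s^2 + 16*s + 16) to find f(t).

f(t) = 3*sin(4*t) - 5*cos(4*t) + exp(-t)

Factor the denominator: s^3 + s^2 + 16*s + 16 = (s + 1)*(s^2 + 16).
Partial fraction decomposition gives [1/(s + 1)] + [-5*s/(s^2 + 16)] + [12/(s^2 + 16)].
Invert each term: 1/(s + 1) ↔ e^(-t); -5·s/(s^2 + 16) ↔ -5cos(4t); 3·4/(s^2 + 16) ↔ 3sin(4t).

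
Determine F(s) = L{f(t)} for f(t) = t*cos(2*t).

L{cos(2t)} = s/(s^2 + 4).
Then apply L{t·g(t)} = -d/ds[G(s)] with G(s) = s/(s^2 + 4):
differentiating 1 time and applying the sign gives (s - 2)*(s + 2)/(s^2 + 4)^2.

F(s) = (s - 2)*(s + 2)/(s^2 + 4)^2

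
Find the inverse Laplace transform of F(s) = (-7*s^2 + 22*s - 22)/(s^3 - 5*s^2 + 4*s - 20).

-3*exp(5*t) + sin(2*t) - 4*cos(2*t)

Factor the denominator: s^3 - 5*s^2 + 4*s - 20 = (s - 5)*(s^2 + 4).
Partial fraction decomposition gives [-3/(s - 5)] + [-4*s/(s^2 + 4)] + [2/(s^2 + 4)].
Invert each term: -3/(s - 5) ↔ -3e^(5t); -4·s/(s^2 + 4) ↔ -4cos(2t); 1·2/(s^2 + 4) ↔ sin(2t).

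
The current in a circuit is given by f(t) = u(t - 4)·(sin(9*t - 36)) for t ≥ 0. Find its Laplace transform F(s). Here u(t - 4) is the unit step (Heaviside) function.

By the second shifting theorem, L{u(t - c)·g(t - c)} = e^(-cs)·G(s) with c = 4 and G(s) = L{g(t)}.
L{sin(9t)} = 9/(s^2 + 81).

F(s) = 9*exp(-4*s)/(s^2 + 81)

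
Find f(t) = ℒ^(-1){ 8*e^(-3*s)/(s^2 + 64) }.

The factor e^(-3s) signals a time shift by c = 3 (second shifting theorem).
L{sin(8t)} = 8/(s^2 + 64), so L^-1{8/(s^2 + 64)} = sin(8*t).
Hence the inverse is u(t - 3) times that function evaluated at t - 3.

f(t) = Heaviside(t - 3)*(sin(8*t - 24))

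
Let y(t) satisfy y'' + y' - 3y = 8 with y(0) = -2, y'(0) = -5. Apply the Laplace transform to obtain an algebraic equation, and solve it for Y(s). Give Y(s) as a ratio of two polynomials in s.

Apply the Laplace transform to the equation.
With L{y''} = s^2 Y - s·y(0) - y'(0) and L{y'} = sY - y(0), with y(0) = -2, y'(0) = -5: the LHS transforms to (s^2 + s - 3)Y - (-2*s - 7).
The right side is L{8} = 8/s.
So (s^2 + s - 3)Y = 8/s + (-2*s - 7).
Divide through and combine into a single rational function.

Y(s) = (-2*s^2 - 7*s + 8)/(s^3 + s^2 - 3*s)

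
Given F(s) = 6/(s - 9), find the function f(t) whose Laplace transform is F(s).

Since L{e^(9t)} = 1/(s - 9), the inverse is e^(9*t), scaled by 6.

f(t) = 6*exp(9*t)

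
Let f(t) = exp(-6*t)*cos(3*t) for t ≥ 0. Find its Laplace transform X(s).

X(s) = (s + 6)/((s + 6)^2 + 9)

L{cos(3t)} = s/(s^2 + 9).
By the first shifting theorem, multiplying by e^(-6t) replaces s with s + 6.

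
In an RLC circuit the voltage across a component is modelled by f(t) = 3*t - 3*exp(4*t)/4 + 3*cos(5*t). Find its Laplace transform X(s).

Apply the Laplace transform termwise.
(3)·[L{t} = 1!/s^2 = 1/s^2]; (-3/4)·[L{e^(4t)} = 1/(s - 4)]; (3)·[L{cos(5t)} = s/(s^2 + 25)].

X(s) = 3*s/(s^2 + 25) - 3/(4*(s - 4)) + 3/s^2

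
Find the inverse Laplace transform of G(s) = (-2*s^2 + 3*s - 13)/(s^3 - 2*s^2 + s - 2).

Factor the denominator: s^3 - 2*s^2 + s - 2 = (s - 2)*(s^2 + 1).
Partial fraction decomposition gives [-3/(s - 2)] + [s/(s^2 + 1)] + [5/(s^2 + 1)].
Invert each term: -3/(s - 2) ↔ -3e^(2t); 1·s/(s^2 + 1) ↔ cos(t); 5·1/(s^2 + 1) ↔ 5sin(t).

-3*exp(2*t) + 5*sin(t) + cos(t)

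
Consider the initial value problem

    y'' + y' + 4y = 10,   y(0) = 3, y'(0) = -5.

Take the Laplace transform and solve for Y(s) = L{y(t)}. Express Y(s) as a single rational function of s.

Apply the Laplace transform to the equation.
The derivative rules (L{y''} = s^2 Y - s·y(0) - y'(0) and L{y'} = sY - y(0), with y(0) = 3, y'(0) = -5) turn the left side into (s^2 + s + 4)Y - (3*s - 2).
The right side is L{10} = 10/s.
So (s^2 + s + 4)Y = 10/s + (3*s - 2).
Isolate Y and clear denominators.

Y(s) = (3*s^2 - 2*s + 10)/(s^3 + s^2 + 4*s)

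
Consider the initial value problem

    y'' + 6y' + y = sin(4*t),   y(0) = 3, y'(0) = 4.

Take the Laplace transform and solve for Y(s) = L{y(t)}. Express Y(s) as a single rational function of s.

Apply the Laplace transform to the equation.
With L{y''} = s^2 Y - s·y(0) - y'(0) and L{y'} = sY - y(0), with y(0) = 3, y'(0) = 4: the LHS transforms to (s^2 + 6*s + 1)Y - (3*s + 22).
The right side is L{sin(4*t)} = 4/(s^2 + 16).
So (s^2 + 6*s + 1)Y = 4/(s^2 + 16) + (3*s + 22).
Divide through and combine into a single rational function.

Y(s) = (3*s^3 + 22*s^2 + 48*s + 356)/(s^4 + 6*s^3 + 17*s^2 + 96*s + 16)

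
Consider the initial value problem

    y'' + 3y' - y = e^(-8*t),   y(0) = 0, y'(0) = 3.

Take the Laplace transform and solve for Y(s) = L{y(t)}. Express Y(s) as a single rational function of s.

Y(s) = (3*s + 25)/(s^3 + 11*s^2 + 23*s - 8)

Apply the Laplace transform to the equation.
The derivative rules (L{y''} = s^2 Y - s·y(0) - y'(0) and L{y'} = sY - y(0), with y(0) = 0, y'(0) = 3) turn the left side into (s^2 + 3*s - 1)Y - (3).
The right side is L{e^(-8*t)} = 1/(s + 8).
So (s^2 + 3*s - 1)Y = 1/(s + 8) + (3).
Isolate Y and clear denominators.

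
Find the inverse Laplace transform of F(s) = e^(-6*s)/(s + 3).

The factor e^(-6s) signals a time shift by c = 6 (second shifting theorem).
L{e^(-3t)} = 1/(s + 3), so L^-1{1/(s + 3)} = e^(-3*t).
Hence the inverse is u(t - 6) times that function evaluated at t - 6.

Heaviside(t - 6)*(exp(-3*t + 18))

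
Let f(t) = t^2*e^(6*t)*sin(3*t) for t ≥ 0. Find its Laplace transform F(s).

L{sin(3t)} = 3/(s^2 + 9).
Multiplying by e^(6t) shifts s → s - 6, so L{e^(6*t)*sin(3*t)} = 3/((s - 6)^2 + 9).
Then apply L{t^2·g(t)} = (-1)^2 d^2/ds^2[G(s)] with G(s) = 3/((s - 6)^2 + 9):
differentiating 2 times and applying the sign gives 18*(s^2 - 12*s + 33)/(s^2 - 12*s + 45)^3.

F(s) = 18*(s^2 - 12*s + 33)/(s^2 - 12*s + 45)^3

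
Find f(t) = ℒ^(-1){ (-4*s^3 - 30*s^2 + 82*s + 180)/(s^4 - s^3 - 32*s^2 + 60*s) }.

Factor the denominator: s^4 - s^3 - 32*s^2 + 60*s = s*(s - 5)*(s - 2)*(s + 6).
Partial fraction decomposition gives [1/(s + 6)] + [-4/(s - 5)] + [-4/(s - 2)] + [3/s].
Invert each term: 1/(s + 6) ↔ e^(-6t); -4/(s - 5) ↔ -4e^(5t); -4/(s - 2) ↔ -4e^(2t); 3/(s - 0) ↔ 3e^(0t).

f(t) = -4*exp(5*t) - 4*exp(2*t) + 3 + exp(-6*t)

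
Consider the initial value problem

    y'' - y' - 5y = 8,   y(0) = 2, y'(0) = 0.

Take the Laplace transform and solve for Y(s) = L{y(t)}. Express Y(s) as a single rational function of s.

Y(s) = (2*s^2 - 2*s + 8)/(s^3 - s^2 - 5*s)

Transform both sides with L{·}.
Using L{y''} = s^2 Y - s·y(0) - y'(0) and L{y'} = sY - y(0), with y(0) = 2, y'(0) = 0, the left side becomes (s^2 - s - 5)Y - (2*s - 2).
The right side is L{8} = 8/s.
So (s^2 - s - 5)Y = 8/s + (2*s - 2).
Isolate Y and clear denominators.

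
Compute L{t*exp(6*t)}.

L{e^(6t)} = 1/(s - 6).
Then apply L{t·g(t)} = -d/ds[G(s)] with G(s) = 1/(s - 6):
differentiating 1 time and applying the sign gives (s - 6)^(-2).

(s - 6)^(-2)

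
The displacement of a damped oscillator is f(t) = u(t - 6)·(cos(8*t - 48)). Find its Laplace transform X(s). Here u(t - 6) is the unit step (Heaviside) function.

X(s) = s*exp(-6*s)/(s^2 + 64)

By the second shifting theorem, L{u(t - c)·g(t - c)} = e^(-cs)·G(s) with c = 6 and G(s) = L{g(t)}.
L{cos(8t)} = s/(s^2 + 64).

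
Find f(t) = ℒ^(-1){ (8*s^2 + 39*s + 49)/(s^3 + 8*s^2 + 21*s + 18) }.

f(t) = -4*t*exp(-3*t) + 3*exp(-2*t) + 5*exp(-3*t)

Factor the denominator: s^3 + 8*s^2 + 21*s + 18 = (s + 2)*(s + 3)^2.
Partial fraction decomposition gives [5/(s + 3)] + [-4/(s + 3)^2] + [3/(s + 2)].
Invert each term: 5/(s + 3) ↔ 5e^(-3t); -4/(s + 3)^2 ↔ -4t·e^(-3t); 3/(s + 2) ↔ 3e^(-2t).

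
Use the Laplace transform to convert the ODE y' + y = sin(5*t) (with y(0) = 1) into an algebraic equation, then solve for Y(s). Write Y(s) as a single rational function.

Y(s) = (s^2 + 30)/(s^3 + s^2 + 25*s + 25)

Apply the Laplace transform to the equation.
The derivative rules (L{y'} = sY - y(0) = sY - 1) turn the left side into (s + 1)Y - (1).
The right side is L{sin(5*t)} = 5/(s^2 + 25).
So (s + 1)Y = 5/(s^2 + 25) + (1).
Isolate Y and clear denominators.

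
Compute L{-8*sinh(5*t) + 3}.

The transform is linear, so treat each term independently.
L{3} = 3/s; (-8)·[L{sinh(5t)} = 5/(s^2 - 25)].

-40/(s^2 - 25) + 3/s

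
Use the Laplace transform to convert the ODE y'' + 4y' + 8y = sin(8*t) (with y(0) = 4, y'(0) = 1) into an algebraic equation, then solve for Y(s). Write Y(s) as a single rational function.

Transform both sides with L{·}.
The derivative rules (L{y''} = s^2 Y - s·y(0) - y'(0) and L{y'} = sY - y(0), with y(0) = 4, y'(0) = 1) turn the left side into (s^2 + 4*s + 8)Y - (4*s + 17).
The right side is L{sin(8*t)} = 8/(s^2 + 64).
So (s^2 + 4*s + 8)Y = 8/(s^2 + 64) + (4*s + 17).
Isolate Y and clear denominators.

Y(s) = (4*s^3 + 17*s^2 + 256*s + 1096)/(s^4 + 4*s^3 + 72*s^2 + 256*s + 512)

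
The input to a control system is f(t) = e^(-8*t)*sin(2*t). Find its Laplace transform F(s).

F(s) = 2/((s + 8)^2 + 4)

L{sin(2t)} = 2/(s^2 + 4).
By the first shifting theorem, multiplying by e^(-8t) replaces s with s + 8.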